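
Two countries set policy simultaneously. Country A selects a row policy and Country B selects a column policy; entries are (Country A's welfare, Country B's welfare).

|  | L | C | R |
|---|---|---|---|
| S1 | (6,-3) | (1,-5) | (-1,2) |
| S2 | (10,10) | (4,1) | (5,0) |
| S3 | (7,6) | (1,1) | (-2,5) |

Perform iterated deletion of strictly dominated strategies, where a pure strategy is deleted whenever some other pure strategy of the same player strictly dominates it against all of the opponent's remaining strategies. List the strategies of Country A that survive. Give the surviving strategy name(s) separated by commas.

Country A's strategy S1 is strictly dominated by S2 (L: 10>6, C: 4>1, R: 5>-1) and is removed.
Country A's strategy S3 is strictly dominated by S2 (L: 10>7, C: 4>1, R: 5>-2) and is removed.
For Country B, L strictly dominates C on the remaining rows (S2: 10>1); eliminate C.
For Country B, L strictly dominates R on the remaining rows (S2: 10>0); eliminate R.
Among the remaining strategies, none is strictly dominated by another pure strategy of the same player, so the elimination stops.
Surviving strategies — Country A: {S2}; Country B: {L}.

S2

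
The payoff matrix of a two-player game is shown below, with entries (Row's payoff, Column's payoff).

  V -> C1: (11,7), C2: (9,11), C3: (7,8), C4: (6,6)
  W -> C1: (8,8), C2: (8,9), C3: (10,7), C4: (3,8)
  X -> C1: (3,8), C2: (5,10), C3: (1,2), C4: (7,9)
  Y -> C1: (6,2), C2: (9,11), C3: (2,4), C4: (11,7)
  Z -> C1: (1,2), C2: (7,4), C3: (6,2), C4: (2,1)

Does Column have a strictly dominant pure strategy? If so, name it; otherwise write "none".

C2 vs C1: V: 11>7, W: 9>8, X: 10>8, Y: 11>2, Z: 4>2.
C2 vs C3: V: 11>8, W: 9>7, X: 10>2, Y: 11>4, Z: 4>2.
C2 vs C4: V: 11>6, W: 9>8, X: 10>9, Y: 11>7, Z: 4>1.
C2 strictly beats every other strategy against every opponent action, so it is strictly dominant.

C2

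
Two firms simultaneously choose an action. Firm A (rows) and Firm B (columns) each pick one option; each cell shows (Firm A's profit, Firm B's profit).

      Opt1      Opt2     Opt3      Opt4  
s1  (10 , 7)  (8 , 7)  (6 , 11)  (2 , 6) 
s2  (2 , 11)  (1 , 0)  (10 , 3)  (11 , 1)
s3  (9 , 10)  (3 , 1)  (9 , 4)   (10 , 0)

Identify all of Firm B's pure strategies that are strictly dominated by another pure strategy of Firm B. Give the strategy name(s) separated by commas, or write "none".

Nothing dominates Opt1: Opt2 at s1 (7=7); Opt3 at s2 (11>3); Opt4 at s1 (7>6).
Opt2 is strictly dominated by Opt3 (s1: 11>7, s2: 3>0, s3: 4>1).
Nothing dominates Opt3: Opt1 at s1 (11>7); Opt2 at s1 (11>7); Opt4 at s1 (11>6).
Opt4 is strictly dominated by Opt1 (s1: 7>6, s2: 11>1, s3: 10>0).

Opt2, Opt4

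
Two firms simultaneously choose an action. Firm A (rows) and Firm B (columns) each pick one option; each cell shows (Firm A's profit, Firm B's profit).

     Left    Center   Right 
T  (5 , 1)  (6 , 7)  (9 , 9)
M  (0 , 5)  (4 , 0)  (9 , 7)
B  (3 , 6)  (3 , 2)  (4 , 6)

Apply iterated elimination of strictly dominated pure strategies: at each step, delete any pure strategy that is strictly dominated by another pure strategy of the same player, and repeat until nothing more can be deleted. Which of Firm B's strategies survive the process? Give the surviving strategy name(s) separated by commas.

Right

For Firm A, T strictly dominates B on the remaining columns (Left: 5>3, Center: 6>3, Right: 9>4); eliminate B.
Column Left is eliminated: Right beats it against every remaining row (T: 9>1, M: 7>5).
Column Center is eliminated: Right beats it against every remaining row (T: 9>7, M: 7>0).
Among the remaining strategies, none is strictly dominated by another pure strategy of the same player, so the elimination stops.
Surviving strategies — Firm A: {T, M}; Firm B: {Right}.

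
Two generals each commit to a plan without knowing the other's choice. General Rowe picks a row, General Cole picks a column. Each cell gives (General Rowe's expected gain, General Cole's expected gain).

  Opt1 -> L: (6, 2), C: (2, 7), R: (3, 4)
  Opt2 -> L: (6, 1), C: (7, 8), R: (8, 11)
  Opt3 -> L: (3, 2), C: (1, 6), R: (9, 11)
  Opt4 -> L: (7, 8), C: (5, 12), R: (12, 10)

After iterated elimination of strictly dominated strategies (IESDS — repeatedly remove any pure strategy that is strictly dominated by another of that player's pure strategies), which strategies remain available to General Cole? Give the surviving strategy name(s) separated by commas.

C, R

For General Rowe, Opt4 strictly dominates Opt1 on the remaining columns (L: 7>6, C: 5>2, R: 12>3); eliminate Opt1.
For General Rowe, Opt4 strictly dominates Opt3 on the remaining columns (L: 7>3, C: 5>1, R: 12>9); eliminate Opt3.
General Cole's strategy L is strictly dominated by C (Opt2: 8>1, Opt4: 12>8) and is removed.
Among the remaining strategies, none is strictly dominated by another pure strategy of the same player, so the elimination stops.
Surviving strategies — General Rowe: {Opt2, Opt4}; General Cole: {C, R}.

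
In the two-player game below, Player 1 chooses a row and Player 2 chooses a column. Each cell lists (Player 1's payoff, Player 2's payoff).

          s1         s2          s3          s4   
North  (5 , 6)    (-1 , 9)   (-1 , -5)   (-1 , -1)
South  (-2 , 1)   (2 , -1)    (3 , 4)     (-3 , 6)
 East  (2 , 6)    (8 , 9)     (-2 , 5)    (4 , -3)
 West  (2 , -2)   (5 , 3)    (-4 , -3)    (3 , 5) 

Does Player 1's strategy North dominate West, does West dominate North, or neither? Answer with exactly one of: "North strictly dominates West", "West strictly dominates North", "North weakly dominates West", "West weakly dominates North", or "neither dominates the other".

neither dominates the other

North's payoffs vs West's, by Player 2's action — s1: 5>2, s2: -1<5, s3: -1>-4, s4: -1<3.
North does better at s1, s3 but worse at s2, s4; neither strategy dominates the other.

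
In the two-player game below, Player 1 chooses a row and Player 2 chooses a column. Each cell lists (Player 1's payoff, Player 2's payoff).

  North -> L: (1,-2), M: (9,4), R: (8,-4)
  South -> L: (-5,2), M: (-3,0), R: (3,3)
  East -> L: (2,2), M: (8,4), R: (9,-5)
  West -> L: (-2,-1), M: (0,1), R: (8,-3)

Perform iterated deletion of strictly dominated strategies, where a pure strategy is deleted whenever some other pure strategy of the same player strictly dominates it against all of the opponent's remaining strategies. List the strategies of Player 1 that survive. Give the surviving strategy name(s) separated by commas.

Player 1's strategy South is strictly dominated by North (L: 1>-5, M: 9>-3, R: 8>3) and is removed.
For Player 1, East strictly dominates West on the remaining columns (L: 2>-2, M: 8>0, R: 9>8); eliminate West.
For Player 2, M strictly dominates L on the remaining rows (North: 4>-2, East: 4>2); eliminate L.
For Player 2, M strictly dominates R on the remaining rows (North: 4>-4, East: 4>-5); eliminate R.
Player 1's strategy East is strictly dominated by North (M: 9>8) and is removed.
Among the remaining strategies, none is strictly dominated by another pure strategy of the same player, so the elimination stops.
Surviving strategies — Player 1: {North}; Player 2: {M}.

North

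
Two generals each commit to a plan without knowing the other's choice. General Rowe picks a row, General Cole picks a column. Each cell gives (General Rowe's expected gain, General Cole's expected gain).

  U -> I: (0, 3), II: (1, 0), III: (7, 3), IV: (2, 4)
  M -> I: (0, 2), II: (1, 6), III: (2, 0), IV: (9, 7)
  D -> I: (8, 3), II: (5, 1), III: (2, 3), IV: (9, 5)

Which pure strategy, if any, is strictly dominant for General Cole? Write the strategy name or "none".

IV vs I: U: 4>3, M: 7>2, D: 5>3.
IV vs II: U: 4>0, M: 7>6, D: 5>1.
IV vs III: U: 4>3, M: 7>0, D: 5>3.
IV strictly beats every other strategy against every opponent action, so it is strictly dominant.

IV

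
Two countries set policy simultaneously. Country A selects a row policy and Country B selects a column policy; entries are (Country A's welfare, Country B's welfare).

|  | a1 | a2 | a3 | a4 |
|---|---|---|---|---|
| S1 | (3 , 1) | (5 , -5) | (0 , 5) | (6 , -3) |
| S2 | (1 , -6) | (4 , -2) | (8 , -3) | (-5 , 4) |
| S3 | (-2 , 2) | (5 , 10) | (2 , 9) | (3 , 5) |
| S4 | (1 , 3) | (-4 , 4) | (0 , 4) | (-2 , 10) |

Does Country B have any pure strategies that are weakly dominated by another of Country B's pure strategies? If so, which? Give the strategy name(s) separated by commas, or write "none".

a1 is weakly dominated by a3 (S1: 5>1, S2: -3>-6, S3: 9>2, S4: 4>3).
a2: no other strategy beats it everywhere (a1 at S2 (-2>-6); a3 at S2 (-2>-3); a4 at S3 (10>5)).
Nothing dominates a3: a1 at S1 (5>1); a2 at S1 (5>-5); a4 at S1 (5>-3).
a4: no other strategy beats it everywhere (a1 at S2 (4>-6); a2 at S1 (-3>-5); a3 at S2 (4>-3)).

a1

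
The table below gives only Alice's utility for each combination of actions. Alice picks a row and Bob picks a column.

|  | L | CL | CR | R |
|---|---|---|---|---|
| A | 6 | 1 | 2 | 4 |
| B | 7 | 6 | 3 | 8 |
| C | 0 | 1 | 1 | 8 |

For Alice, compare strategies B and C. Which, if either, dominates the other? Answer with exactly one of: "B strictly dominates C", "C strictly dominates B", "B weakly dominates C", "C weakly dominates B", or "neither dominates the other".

Compare B to C across every action of Bob: L: 7>0, CL: 6>1, CR: 3>1, R: 8=8.
B is at least as good everywhere and strictly better somewhere (tied only at R), so B weakly but not strictly dominates C.

B weakly dominates C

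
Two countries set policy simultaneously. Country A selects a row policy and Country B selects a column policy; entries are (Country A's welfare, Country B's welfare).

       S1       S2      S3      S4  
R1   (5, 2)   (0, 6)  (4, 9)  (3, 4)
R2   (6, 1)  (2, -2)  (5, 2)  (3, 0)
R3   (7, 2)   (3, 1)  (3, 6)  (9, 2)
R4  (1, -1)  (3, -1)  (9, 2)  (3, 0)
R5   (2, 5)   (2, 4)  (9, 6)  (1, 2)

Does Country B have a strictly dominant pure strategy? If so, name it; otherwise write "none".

S3

S3 vs S1: R1: 9>2, R2: 2>1, R3: 6>2, R4: 2>-1, R5: 6>5.
S3 vs S2: R1: 9>6, R2: 2>-2, R3: 6>1, R4: 2>-1, R5: 6>4.
S3 vs S4: R1: 9>4, R2: 2>0, R3: 6>2, R4: 2>0, R5: 6>2.
S3 strictly beats every other strategy against every opponent action, so it is strictly dominant.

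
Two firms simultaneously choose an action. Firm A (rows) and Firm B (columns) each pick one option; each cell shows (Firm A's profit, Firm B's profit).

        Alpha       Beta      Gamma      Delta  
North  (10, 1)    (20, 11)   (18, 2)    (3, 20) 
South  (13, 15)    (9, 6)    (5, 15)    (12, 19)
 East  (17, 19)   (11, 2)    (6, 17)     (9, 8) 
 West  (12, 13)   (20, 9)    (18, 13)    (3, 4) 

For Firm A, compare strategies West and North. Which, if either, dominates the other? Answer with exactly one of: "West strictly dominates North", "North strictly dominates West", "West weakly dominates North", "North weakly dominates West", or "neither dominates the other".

West weakly dominates North

Compare West to North across every action of Firm B: Alpha: 12>10, Beta: 20=20, Gamma: 18=18, Delta: 3=3.
West is at least as good everywhere and strictly better somewhere (tied only at Beta, Gamma, Delta), so West weakly but not strictly dominates North.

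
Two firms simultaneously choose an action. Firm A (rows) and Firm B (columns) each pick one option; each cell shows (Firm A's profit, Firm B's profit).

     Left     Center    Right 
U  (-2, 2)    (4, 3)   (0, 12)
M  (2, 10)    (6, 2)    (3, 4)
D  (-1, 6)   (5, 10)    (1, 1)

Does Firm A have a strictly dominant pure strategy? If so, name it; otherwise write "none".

M

M vs U: Left: 2>-2, Center: 6>4, Right: 3>0.
M vs D: Left: 2>-1, Center: 6>5, Right: 3>1.
M strictly beats every other strategy against every opponent action, so it is strictly dominant.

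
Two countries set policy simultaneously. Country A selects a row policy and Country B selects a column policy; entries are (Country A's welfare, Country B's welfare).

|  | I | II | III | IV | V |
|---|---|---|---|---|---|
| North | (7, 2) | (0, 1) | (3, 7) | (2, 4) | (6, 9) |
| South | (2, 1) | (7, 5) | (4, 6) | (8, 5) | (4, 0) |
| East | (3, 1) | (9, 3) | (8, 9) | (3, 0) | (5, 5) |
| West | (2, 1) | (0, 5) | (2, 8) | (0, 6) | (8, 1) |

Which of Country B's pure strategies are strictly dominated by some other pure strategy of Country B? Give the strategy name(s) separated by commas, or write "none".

III strictly dominates I — North: 7>2, South: 6>1, East: 9>1, West: 8>1.
II is strictly dominated by III (North: 7>1, South: 6>5, East: 9>3, West: 8>5).
III: no other strategy beats it everywhere (I at North (7>2); II at North (7>1); IV at North (7>4); V at South (6>0)).
III strictly dominates IV — North: 7>4, South: 6>5, East: 9>0, West: 8>6.
V: no other strategy beats it everywhere (I at North (9>2); II at North (9>1); III at North (9>7); IV at North (9>4)).

I, II, IV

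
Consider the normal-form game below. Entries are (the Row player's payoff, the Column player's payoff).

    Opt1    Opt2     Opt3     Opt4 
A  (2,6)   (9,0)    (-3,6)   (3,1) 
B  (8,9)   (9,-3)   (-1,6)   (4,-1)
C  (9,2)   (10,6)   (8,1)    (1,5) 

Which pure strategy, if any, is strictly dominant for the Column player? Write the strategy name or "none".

Opt1 fails to dominate Opt2 at C (2<6).
Opt2 fails to dominate Opt1 at A (0<6).
Opt3 fails to dominate Opt1 at A (6=6).
Opt4 fails to dominate Opt1 at A (1<6).
No single strategy dominates all the others.

none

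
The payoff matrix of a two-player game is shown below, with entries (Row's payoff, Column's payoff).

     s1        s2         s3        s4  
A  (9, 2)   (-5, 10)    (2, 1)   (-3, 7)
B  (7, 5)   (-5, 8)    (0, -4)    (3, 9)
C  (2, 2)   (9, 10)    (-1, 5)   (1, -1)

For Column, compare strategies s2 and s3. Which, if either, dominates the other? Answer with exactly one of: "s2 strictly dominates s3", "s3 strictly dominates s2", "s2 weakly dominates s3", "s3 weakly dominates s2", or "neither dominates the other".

s2 strictly dominates s3

Compare s2 to s3 across each opponent action: A: 10>1, B: 8>-4, C: 10>5.
Every comparison favours s2, so s2 strictly dominates s3.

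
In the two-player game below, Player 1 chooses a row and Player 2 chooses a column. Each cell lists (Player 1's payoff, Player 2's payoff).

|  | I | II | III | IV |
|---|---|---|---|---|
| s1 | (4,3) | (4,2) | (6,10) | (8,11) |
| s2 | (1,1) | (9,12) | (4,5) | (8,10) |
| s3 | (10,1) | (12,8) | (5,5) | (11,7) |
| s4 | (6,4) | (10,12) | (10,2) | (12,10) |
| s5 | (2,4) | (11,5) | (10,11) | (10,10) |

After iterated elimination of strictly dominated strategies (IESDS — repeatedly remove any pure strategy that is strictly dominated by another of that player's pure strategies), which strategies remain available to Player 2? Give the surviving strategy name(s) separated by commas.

Player 1's strategy s1 is strictly dominated by s4 (I: 6>4, II: 10>4, III: 10>6, IV: 12>8) and is removed.
For Player 1, s3 strictly dominates s2 on the remaining columns (I: 10>1, II: 12>9, III: 5>4, IV: 11>8); eliminate s2.
Column I is eliminated: II beats it against every remaining row (s3: 8>1, s4: 12>4, s5: 5>4).
Among the remaining strategies, none is strictly dominated by another pure strategy of the same player, so the elimination stops.
Surviving strategies — Player 1: {s3, s4, s5}; Player 2: {II, III, IV}.

II, III, IV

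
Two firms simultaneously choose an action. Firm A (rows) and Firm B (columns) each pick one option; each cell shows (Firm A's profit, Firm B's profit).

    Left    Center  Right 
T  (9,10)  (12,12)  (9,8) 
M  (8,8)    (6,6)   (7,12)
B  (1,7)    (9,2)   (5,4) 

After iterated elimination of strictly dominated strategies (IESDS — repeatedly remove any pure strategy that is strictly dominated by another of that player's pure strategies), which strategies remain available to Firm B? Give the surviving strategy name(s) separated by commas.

Center

For Firm A, T strictly dominates M on the remaining columns (Left: 9>8, Center: 12>6, Right: 9>7); eliminate M.
Row B is eliminated: T beats it against every remaining column (Left: 9>1, Center: 12>9, Right: 9>5).
For Firm B, Center strictly dominates Left on the remaining rows (T: 12>10); eliminate Left.
Column Right is eliminated: Center beats it against every remaining row (T: 12>8).
Among the remaining strategies, none is strictly dominated by another pure strategy of the same player, so the elimination stops.
Surviving strategies — Firm A: {T}; Firm B: {Center}.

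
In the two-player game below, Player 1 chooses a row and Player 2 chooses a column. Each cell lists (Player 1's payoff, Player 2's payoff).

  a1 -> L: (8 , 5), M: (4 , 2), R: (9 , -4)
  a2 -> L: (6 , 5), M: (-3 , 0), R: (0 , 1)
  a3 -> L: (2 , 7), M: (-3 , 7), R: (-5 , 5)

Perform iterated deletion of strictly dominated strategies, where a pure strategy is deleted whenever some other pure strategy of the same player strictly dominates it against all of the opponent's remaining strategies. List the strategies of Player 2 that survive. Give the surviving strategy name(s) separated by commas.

For Player 1, a1 strictly dominates a2 on the remaining columns (L: 8>6, M: 4>-3, R: 9>0); eliminate a2.
Row a3 is eliminated: a1 beats it against every remaining column (L: 8>2, M: 4>-3, R: 9>-5).
For Player 2, L strictly dominates M on the remaining rows (a1: 5>2); eliminate M.
For Player 2, L strictly dominates R on the remaining rows (a1: 5>-4); eliminate R.
Among the remaining strategies, none is strictly dominated by another pure strategy of the same player, so the elimination stops.
Surviving strategies — Player 1: {a1}; Player 2: {L}.

L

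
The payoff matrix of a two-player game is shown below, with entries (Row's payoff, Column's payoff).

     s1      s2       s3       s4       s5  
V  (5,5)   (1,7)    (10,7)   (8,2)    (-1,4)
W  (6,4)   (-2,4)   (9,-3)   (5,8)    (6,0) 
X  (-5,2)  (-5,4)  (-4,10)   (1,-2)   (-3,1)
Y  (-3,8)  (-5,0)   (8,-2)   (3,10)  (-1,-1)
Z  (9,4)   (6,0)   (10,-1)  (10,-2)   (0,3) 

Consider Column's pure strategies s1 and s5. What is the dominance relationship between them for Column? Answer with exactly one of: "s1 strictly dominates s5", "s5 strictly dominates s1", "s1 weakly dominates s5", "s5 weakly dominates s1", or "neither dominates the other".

s1's payoffs vs s5's, by Row's action — V: 5>4, W: 4>0, X: 2>1, Y: 8>-1, Z: 4>3.
s1 gives a strictly higher payoff against every action of Row, so s1 strictly dominates s5.

s1 strictly dominates s5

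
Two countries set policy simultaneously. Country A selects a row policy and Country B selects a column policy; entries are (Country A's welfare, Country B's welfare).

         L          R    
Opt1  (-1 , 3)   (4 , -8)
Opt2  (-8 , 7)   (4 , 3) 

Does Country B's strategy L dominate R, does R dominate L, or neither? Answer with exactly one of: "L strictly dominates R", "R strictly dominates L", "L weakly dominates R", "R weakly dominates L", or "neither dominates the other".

L strictly dominates R

L's payoffs vs R's, by Country A's action — Opt1: 3>-8, Opt2: 7>3.
Every comparison favours L, so L strictly dominates R.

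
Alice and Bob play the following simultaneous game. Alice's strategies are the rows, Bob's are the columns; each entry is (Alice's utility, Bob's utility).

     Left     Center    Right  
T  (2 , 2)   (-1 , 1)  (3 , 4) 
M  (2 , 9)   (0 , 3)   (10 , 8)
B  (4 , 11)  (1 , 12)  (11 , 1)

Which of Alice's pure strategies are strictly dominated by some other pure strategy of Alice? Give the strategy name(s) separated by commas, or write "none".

T: dominated, since B does at least as well everywhere (Left: 4>2, Center: 1>-1, Right: 11>3).
M is strictly dominated by B (Left: 4>2, Center: 1>0, Right: 11>10).
B is not dominated — it holds its own against T at Left (4>2); M at Left (4>2).

T, M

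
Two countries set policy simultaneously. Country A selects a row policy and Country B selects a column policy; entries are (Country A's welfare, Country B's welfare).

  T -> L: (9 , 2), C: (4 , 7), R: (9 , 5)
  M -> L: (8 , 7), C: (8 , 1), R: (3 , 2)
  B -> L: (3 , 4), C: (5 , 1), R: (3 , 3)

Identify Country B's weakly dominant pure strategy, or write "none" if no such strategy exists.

L fails to dominate C at T (2<7).
C fails to dominate L at M (1<7).
R fails to dominate L at M (2<7).
No single strategy dominates all the others.

none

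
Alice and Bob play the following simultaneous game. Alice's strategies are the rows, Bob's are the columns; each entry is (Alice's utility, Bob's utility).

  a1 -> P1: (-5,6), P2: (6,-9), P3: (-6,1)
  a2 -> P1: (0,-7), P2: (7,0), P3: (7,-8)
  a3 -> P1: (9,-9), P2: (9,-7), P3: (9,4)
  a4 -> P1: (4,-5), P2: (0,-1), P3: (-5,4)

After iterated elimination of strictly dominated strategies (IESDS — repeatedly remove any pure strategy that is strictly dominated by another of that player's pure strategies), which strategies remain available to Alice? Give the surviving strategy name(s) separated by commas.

Row a1 is eliminated: a2 beats it against every remaining column (P1: 0>-5, P2: 7>6, P3: 7>-6).
Row a2 is eliminated: a3 beats it against every remaining column (P1: 9>0, P2: 9>7, P3: 9>7).
Row a4 is eliminated: a3 beats it against every remaining column (P1: 9>4, P2: 9>0, P3: 9>-5).
For Bob, P2 strictly dominates P1 on the remaining rows (a3: -7>-9); eliminate P1.
For Bob, P3 strictly dominates P2 on the remaining rows (a3: 4>-7); eliminate P2.
Among the remaining strategies, none is strictly dominated by another pure strategy of the same player, so the elimination stops.
Surviving strategies — Alice: {a3}; Bob: {P3}.

a3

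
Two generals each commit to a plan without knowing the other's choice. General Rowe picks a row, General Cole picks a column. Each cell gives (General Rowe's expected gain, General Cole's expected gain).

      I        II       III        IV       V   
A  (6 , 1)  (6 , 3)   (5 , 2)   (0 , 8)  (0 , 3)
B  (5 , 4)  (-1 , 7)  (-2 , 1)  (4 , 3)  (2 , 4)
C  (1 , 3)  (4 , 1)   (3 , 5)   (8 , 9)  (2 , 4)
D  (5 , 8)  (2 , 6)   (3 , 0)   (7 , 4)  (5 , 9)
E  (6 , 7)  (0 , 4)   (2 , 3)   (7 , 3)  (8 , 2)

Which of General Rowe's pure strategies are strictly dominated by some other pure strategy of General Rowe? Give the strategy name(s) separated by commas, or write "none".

B

A is not dominated — it holds its own against B at I (6>5); C at I (6>1); D at I (6>5); E at I (6=6).
B is strictly dominated by E (I: 6>5, II: 0>-1, III: 2>-2, IV: 7>4, V: 8>2).
C: no other strategy beats it everywhere (A at IV (8>0); B at II (4>-1); D at II (4>2); E at II (4>0)).
D is not dominated — it holds its own against A at IV (7>0); B at I (5=5); C at I (5>1); E at II (2>0).
Nothing dominates E: A at I (6=6); B at I (6>5); C at I (6>1); D at I (6>5).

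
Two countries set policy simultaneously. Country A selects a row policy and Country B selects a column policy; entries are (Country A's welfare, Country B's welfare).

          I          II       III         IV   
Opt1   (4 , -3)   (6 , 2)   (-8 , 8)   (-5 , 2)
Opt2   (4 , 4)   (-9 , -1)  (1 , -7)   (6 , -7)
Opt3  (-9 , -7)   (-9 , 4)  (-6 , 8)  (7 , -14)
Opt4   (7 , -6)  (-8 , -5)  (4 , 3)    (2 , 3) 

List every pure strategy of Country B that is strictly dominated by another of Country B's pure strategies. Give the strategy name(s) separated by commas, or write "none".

I: no other strategy beats it everywhere (II at Opt2 (4>-1); III at Opt2 (4>-7); IV at Opt2 (4>-7)).
Nothing dominates II: I at Opt1 (2>-3); III at Opt2 (-1>-7); IV at Opt1 (2=2).
III: no other strategy beats it everywhere (I at Opt1 (8>-3); II at Opt1 (8>2); IV at Opt1 (8>2)).
Nothing dominates IV: I at Opt1 (2>-3); II at Opt1 (2=2); III at Opt2 (-7=-7).

none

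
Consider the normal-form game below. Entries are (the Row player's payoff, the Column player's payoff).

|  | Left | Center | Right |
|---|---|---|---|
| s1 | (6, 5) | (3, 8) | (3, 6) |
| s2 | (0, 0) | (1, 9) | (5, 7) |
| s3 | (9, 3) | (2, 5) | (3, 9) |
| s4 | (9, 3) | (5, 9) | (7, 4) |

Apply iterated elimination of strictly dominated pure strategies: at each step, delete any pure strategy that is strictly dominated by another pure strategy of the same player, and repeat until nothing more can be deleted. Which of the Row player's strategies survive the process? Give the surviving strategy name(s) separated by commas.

Row s1 is eliminated: s4 beats it against every remaining column (Left: 9>6, Center: 5>3, Right: 7>3).
Row s2 is eliminated: s4 beats it against every remaining column (Left: 9>0, Center: 5>1, Right: 7>5).
The Column player's strategy Left is strictly dominated by Center (s3: 5>3, s4: 9>3) and is removed.
The Row player's strategy s3 is strictly dominated by s4 (Center: 5>2, Right: 7>3) and is removed.
Column Right is eliminated: Center beats it against every remaining row (s4: 9>4).
Among the remaining strategies, none is strictly dominated by another pure strategy of the same player, so the elimination stops.
Surviving strategies — the Row player: {s4}; the Column player: {Center}.

s4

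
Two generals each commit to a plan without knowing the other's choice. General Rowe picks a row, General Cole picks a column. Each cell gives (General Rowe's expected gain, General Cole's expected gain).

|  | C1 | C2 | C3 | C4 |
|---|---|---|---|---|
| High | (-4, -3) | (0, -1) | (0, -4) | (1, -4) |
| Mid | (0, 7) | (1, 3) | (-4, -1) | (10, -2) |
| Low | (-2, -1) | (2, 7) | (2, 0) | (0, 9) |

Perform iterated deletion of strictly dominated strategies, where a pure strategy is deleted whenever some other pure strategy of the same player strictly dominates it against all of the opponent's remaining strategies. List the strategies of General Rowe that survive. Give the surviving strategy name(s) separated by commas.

Mid, Low

Column C3 is eliminated: C2 beats it against every remaining row (High: -1>-4, Mid: 3>-1, Low: 7>0).
General Rowe's strategy High is strictly dominated by Mid (C1: 0>-4, C2: 1>0, C4: 10>1) and is removed.
Among the remaining strategies, none is strictly dominated by another pure strategy of the same player, so the elimination stops.
Surviving strategies — General Rowe: {Mid, Low}; General Cole: {C1, C2, C4}.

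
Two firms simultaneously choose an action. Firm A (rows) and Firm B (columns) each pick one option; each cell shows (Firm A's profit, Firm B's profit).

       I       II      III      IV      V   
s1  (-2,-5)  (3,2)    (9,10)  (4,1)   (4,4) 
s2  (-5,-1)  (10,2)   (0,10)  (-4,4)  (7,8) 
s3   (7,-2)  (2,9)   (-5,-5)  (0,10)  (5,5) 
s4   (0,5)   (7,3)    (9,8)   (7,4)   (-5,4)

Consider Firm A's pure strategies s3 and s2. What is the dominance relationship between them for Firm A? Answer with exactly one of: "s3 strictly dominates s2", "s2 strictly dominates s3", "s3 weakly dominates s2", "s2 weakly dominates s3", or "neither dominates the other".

s3's payoffs vs s2's, by Firm B's action — I: 7>-5, II: 2<10, III: -5<0, IV: 0>-4, V: 5<7.
s3 does better at I, IV but worse at II, III, V; neither strategy dominates the other.

neither dominates the other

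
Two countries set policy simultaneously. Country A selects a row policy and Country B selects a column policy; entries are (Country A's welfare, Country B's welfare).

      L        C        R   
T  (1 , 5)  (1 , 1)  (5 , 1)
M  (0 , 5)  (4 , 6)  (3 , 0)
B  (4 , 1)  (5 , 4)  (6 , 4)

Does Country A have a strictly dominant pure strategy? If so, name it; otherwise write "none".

B

B vs T: L: 4>1, C: 5>1, R: 6>5.
B vs M: L: 4>0, C: 5>4, R: 6>3.
B strictly beats every other strategy against every opponent action, so it is strictly dominant.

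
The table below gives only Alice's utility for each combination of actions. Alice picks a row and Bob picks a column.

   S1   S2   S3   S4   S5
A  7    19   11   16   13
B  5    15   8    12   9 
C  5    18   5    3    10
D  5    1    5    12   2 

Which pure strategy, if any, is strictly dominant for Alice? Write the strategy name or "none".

A

A vs B: S1: 7>5, S2: 19>15, S3: 11>8, S4: 16>12, S5: 13>9.
A vs C: S1: 7>5, S2: 19>18, S3: 11>5, S4: 16>3, S5: 13>10.
A vs D: S1: 7>5, S2: 19>1, S3: 11>5, S4: 16>12, S5: 13>2.
A strictly beats every other strategy against every opponent action, so it is strictly dominant.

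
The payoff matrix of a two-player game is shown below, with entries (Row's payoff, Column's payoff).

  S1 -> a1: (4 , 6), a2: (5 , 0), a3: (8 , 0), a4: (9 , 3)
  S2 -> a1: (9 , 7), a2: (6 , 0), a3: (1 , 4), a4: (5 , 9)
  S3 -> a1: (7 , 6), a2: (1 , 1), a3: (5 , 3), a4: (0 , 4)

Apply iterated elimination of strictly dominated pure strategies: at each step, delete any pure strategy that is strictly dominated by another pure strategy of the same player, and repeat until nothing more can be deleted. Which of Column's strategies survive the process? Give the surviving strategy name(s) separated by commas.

a1, a4

Column a2 is eliminated: a1 beats it against every remaining row (S1: 6>0, S2: 7>0, S3: 6>1).
For Column, a1 strictly dominates a3 on the remaining rows (S1: 6>0, S2: 7>4, S3: 6>3); eliminate a3.
Row's strategy S3 is strictly dominated by S2 (a1: 9>7, a4: 5>0) and is removed.
Among the remaining strategies, none is strictly dominated by another pure strategy of the same player, so the elimination stops.
Surviving strategies — Row: {S1, S2}; Column: {a1, a4}.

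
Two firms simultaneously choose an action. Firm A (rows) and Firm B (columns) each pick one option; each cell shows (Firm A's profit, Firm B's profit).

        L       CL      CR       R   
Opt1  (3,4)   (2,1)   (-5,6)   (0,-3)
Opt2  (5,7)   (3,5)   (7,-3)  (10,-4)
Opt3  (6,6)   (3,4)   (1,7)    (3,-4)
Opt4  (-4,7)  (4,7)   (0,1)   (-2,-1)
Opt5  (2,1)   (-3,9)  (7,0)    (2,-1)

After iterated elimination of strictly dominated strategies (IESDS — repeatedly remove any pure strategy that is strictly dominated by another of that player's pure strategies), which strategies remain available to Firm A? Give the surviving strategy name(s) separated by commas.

Opt2, Opt3, Opt4, Opt5

Row Opt1 is eliminated: Opt2 beats it against every remaining column (L: 5>3, CL: 3>2, CR: 7>-5, R: 10>0).
Firm B's strategy R is strictly dominated by L (Opt2: 7>-4, Opt3: 6>-4, Opt4: 7>-1, Opt5: 1>-1) and is removed.
Among the remaining strategies, none is strictly dominated by another pure strategy of the same player, so the elimination stops.
Surviving strategies — Firm A: {Opt2, Opt3, Opt4, Opt5}; Firm B: {L, CL, CR}.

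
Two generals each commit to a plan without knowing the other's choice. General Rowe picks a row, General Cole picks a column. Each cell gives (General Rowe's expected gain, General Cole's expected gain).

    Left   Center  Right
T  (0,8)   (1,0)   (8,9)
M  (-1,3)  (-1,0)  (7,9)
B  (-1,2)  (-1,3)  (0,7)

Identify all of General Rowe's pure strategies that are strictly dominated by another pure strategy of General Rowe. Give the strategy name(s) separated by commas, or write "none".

T is not dominated — it holds its own against M at Left (0>-1); B at Left (0>-1).
M is strictly dominated by T (Left: 0>-1, Center: 1>-1, Right: 8>7).
T strictly dominates B — Left: 0>-1, Center: 1>-1, Right: 8>0.

M, B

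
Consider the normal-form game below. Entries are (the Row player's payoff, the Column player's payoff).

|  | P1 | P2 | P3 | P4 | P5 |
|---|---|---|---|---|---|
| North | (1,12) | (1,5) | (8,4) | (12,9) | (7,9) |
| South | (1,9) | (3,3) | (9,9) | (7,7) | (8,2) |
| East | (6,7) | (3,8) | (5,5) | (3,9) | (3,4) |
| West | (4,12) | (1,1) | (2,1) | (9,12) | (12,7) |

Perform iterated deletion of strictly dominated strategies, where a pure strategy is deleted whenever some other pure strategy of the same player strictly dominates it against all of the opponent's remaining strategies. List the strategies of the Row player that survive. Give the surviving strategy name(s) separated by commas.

Column P2 is eliminated: P4 beats it against every remaining row (North: 9>5, South: 7>3, East: 9>8, West: 12>1).
For the Column player, P1 strictly dominates P5 on the remaining rows (North: 12>9, South: 9>2, East: 7>4, West: 12>7); eliminate P5.
Among the remaining strategies, none is strictly dominated by another pure strategy of the same player, so the elimination stops.
Surviving strategies — the Row player: {North, South, East, West}; the Column player: {P1, P3, P4}.

North, South, East, West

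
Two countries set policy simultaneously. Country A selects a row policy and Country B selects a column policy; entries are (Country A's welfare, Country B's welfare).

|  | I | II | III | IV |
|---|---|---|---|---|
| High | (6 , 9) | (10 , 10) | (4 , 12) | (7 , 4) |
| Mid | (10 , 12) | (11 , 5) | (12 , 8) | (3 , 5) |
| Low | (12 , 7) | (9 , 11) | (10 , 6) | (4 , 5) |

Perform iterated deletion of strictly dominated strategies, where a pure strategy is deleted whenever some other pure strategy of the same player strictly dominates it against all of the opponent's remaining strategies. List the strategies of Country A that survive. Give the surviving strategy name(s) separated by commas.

Mid, Low

Country B's strategy IV is strictly dominated by I (High: 9>4, Mid: 12>5, Low: 7>5) and is removed.
For Country A, Mid strictly dominates High on the remaining columns (I: 10>6, II: 11>10, III: 12>4); eliminate High.
Country B's strategy III is strictly dominated by I (Mid: 12>8, Low: 7>6) and is removed.
Among the remaining strategies, none is strictly dominated by another pure strategy of the same player, so the elimination stops.
Surviving strategies — Country A: {Mid, Low}; Country B: {I, II}.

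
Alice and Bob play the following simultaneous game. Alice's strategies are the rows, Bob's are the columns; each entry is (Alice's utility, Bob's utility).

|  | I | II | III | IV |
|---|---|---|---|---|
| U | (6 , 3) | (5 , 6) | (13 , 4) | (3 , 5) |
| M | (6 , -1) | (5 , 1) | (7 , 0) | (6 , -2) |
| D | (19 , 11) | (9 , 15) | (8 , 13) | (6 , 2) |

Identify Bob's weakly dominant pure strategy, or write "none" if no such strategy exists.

II vs I: U: 6>3, M: 1>-1, D: 15>11.
II vs III: U: 6>4, M: 1>0, D: 15>13.
II vs IV: U: 6>5, M: 1>-2, D: 15>2.
II is at least as good as every other strategy against every opponent action, so it is weakly dominant.

II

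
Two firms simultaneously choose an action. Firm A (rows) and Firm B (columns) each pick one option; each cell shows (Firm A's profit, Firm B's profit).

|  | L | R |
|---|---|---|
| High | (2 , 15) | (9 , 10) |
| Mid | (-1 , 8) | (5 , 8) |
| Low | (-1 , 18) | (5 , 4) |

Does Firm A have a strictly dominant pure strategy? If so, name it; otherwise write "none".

High

High vs Mid: L: 2>-1, R: 9>5.
High vs Low: L: 2>-1, R: 9>5.
High strictly beats every other strategy against every opponent action, so it is strictly dominant.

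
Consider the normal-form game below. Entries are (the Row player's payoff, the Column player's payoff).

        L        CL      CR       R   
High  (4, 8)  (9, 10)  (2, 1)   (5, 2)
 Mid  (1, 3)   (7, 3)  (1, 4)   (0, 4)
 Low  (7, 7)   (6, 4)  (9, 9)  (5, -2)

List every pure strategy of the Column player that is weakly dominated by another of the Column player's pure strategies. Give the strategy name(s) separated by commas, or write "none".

Nothing dominates L: CL at Low (7>4); CR at High (8>1); R at High (8>2).
CL is not dominated — it holds its own against L at High (10>8); CR at High (10>1); R at High (10>2).
CR: no other strategy beats it everywhere (L at Mid (4>3); CL at Mid (4>3); R at Low (9>-2)).
R is not dominated — it holds its own against L at Mid (4>3); CL at Mid (4>3); CR at High (2>1).

none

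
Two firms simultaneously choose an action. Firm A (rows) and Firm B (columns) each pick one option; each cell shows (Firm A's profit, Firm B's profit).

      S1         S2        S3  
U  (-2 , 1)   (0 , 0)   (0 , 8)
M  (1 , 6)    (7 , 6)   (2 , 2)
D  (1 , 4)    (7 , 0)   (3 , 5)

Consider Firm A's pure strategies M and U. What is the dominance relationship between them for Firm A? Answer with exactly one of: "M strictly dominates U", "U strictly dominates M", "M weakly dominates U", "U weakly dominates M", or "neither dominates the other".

M's payoffs vs U's, by Firm B's action — S1: 1>-2, S2: 7>0, S3: 2>0.
Every comparison favours M, so M strictly dominates U.

M strictly dominates U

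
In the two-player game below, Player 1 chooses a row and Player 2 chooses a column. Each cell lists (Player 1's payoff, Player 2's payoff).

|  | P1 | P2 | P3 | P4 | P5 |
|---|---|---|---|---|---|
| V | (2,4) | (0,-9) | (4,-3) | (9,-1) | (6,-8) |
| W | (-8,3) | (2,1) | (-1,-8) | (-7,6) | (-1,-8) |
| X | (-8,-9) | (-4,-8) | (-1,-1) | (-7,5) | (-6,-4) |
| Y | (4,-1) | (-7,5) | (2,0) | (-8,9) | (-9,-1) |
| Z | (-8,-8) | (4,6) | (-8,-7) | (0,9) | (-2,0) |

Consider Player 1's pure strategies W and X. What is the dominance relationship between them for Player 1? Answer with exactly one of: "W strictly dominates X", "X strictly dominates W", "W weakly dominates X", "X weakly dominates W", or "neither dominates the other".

W's payoffs vs X's, by Player 2's action — P1: -8=-8, P2: 2>-4, P3: -1=-1, P4: -7=-7, P5: -1>-6.
W is at least as good everywhere and strictly better somewhere (tied only at P1, P3, P4), so W weakly but not strictly dominates X.

W weakly dominates X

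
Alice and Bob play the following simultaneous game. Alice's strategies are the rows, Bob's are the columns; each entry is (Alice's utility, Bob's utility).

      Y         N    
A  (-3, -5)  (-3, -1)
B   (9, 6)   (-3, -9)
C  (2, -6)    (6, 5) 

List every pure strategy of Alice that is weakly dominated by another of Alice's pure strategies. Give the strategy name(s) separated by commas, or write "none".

A

A: dominated, since B does at least as well everywhere (Y: 9>-3, N: -3=-3).
B: no other strategy beats it everywhere (A at Y (9>-3); C at Y (9>2)).
C: no other strategy beats it everywhere (A at Y (2>-3); B at N (6>-3)).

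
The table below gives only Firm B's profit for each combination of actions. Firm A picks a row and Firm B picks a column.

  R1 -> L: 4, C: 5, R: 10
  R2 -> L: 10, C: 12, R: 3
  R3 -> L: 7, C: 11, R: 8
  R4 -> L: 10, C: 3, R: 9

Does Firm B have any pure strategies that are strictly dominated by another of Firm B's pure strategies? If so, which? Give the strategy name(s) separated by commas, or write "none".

none

L: no other strategy beats it everywhere (C at R4 (10>3); R at R2 (10>3)).
Nothing dominates C: L at R1 (5>4); R at R2 (12>3).
Nothing dominates R: L at R1 (10>4); C at R1 (10>5).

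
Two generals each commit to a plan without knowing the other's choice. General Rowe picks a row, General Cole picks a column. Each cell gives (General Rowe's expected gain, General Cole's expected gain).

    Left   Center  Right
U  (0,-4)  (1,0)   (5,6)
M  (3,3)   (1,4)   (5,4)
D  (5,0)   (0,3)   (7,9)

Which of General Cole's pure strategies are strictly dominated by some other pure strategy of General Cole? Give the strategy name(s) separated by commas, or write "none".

Left: dominated, since Center does at least as well everywhere (U: 0>-4, M: 4>3, D: 3>0).
Nothing dominates Center: Left at U (0>-4); Right at M (4=4).
Right: no other strategy beats it everywhere (Left at U (6>-4); Center at U (6>0)).

Left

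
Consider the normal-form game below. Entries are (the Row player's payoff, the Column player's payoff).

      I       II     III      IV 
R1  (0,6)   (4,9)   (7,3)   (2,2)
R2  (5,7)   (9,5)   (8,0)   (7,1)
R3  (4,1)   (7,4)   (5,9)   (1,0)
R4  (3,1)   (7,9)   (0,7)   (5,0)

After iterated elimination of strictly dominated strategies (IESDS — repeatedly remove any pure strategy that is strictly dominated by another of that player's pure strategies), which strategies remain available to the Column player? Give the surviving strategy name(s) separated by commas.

For the Row player, R2 strictly dominates R1 on the remaining columns (I: 5>0, II: 9>4, III: 8>7, IV: 7>2); eliminate R1.
The Row player's strategy R3 is strictly dominated by R2 (I: 5>4, II: 9>7, III: 8>5, IV: 7>1) and is removed.
Row R4 is eliminated: R2 beats it against every remaining column (I: 5>3, II: 9>7, III: 8>0, IV: 7>5).
The Column player's strategy II is strictly dominated by I (R2: 7>5) and is removed.
Column III is eliminated: I beats it against every remaining row (R2: 7>0).
For the Column player, I strictly dominates IV on the remaining rows (R2: 7>1); eliminate IV.
Among the remaining strategies, none is strictly dominated by another pure strategy of the same player, so the elimination stops.
Surviving strategies — the Row player: {R2}; the Column player: {I}.

I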